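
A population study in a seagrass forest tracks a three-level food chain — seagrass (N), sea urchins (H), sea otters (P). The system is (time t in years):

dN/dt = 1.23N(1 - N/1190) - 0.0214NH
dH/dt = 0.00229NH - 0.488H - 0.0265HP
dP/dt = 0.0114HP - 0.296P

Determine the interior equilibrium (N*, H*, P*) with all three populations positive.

N* ≈ 652, H* ≈ 26, P* ≈ 38

From dP/dt = 0: 0.0114H* = 0.296, so H* = 26.
From dN/dt = 0: 1.23(1 - N*/1190) = 0.0214·26, giving N* = 1190·(1 - 0.452) = 652.
From dH/dt = 0: 0.00229·652 - 0.488 = 0.0265P*, so P* = 1.01/0.0265 = 38.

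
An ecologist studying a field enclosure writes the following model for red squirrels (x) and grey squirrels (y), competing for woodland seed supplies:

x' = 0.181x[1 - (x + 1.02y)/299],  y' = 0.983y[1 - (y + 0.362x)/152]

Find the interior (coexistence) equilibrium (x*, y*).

Setting both brackets to zero gives the nullclines x + 1.02y = 299 and 0.362x + y = 152.
Substituting y = 152 - 0.362x into the first: x(1 - 1.02·0.362) = 299 - 1.02·152.
So x* = 144/0.631 = 228, and then y* = 152 - 0.362·228 = 69.4.

x* ≈ 228, y* ≈ 69.4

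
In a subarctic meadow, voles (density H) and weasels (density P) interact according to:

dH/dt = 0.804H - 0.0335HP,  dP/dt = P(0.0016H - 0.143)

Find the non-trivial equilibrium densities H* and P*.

Set dP/dt = 0 with P > 0: 0.0016H - 0.143 = 0, so H* = 0.143/0.0016 = 89.4.
Set dH/dt = 0 with H > 0: 0.804 - 0.0335P = 0, so P* = 0.804/0.0335 = 24.

H* ≈ 89.4, P* ≈ 24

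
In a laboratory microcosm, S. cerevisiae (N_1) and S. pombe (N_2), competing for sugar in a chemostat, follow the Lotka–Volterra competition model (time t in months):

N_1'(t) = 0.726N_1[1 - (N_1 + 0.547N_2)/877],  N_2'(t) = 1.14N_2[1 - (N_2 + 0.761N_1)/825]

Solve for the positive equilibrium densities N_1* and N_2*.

Setting both brackets to zero gives the nullclines N_1 + 0.547N_2 = 877 and 0.761N_1 + N_2 = 825.
Substituting N_2 = 825 - 0.761N_1 into the first: N_1(1 - 0.547·0.761) = 877 - 0.547·825.
So N_1* = 426/0.584 = 729, and then N_2* = 825 - 0.761·729 = 270.

N_1* ≈ 729, N_2* ≈ 270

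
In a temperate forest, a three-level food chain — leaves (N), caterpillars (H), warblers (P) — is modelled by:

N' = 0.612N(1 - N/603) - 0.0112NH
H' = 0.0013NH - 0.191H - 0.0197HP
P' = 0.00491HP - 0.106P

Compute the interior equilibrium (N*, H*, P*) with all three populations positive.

From dP/dt = 0: 0.00491H* = 0.106, so H* = 21.6.
From dN/dt = 0: 0.612(1 - N*/603) = 0.0112·21.6, giving N* = 603·(1 - 0.395) = 365.
From dH/dt = 0: 0.0013·365 - 0.191 = 0.0197P*, so P* = 0.283/0.0197 = 14.4.

N* ≈ 365, H* ≈ 21.6, P* ≈ 14.4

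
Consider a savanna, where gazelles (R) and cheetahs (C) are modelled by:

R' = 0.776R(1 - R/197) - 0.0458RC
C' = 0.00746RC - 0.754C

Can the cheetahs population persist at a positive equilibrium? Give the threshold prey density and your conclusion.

Threshold R = 101; K > 101, so yes, the predator persists.

The predator equation gives dC/dt > 0 only when R > 0.754/0.00746 = 101.
Without the predator, R → K = 197. Since 197 > 101, the predator can invade and persist.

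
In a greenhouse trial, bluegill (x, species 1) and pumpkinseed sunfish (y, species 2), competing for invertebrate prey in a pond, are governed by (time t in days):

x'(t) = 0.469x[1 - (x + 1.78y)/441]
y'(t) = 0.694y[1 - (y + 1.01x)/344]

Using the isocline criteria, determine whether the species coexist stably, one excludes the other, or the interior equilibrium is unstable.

Compare the nullcline intercepts: K1/α12 = 441/1.78 = 248 < K2 = 344; K2/α21 = 344/1.01 = 341 < K1 = 441.
Since both are reversed, neither can invade when rare; the interior point is a saddle.

unstable coexistence (outcome depends on initial conditions)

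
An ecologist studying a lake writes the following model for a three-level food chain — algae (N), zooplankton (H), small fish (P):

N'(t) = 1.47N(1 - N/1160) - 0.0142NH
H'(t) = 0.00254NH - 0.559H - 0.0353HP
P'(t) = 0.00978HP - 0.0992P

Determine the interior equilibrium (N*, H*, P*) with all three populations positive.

From dP/dt = 0: 0.00978H* = 0.0992, so H* = 10.1.
From dN/dt = 0: 1.47(1 - N*/1160) = 0.0142·10.1, giving N* = 1160·(1 - 0.098) = 1050.
From dH/dt = 0: 0.00254·1050 - 0.559 = 0.0353P*, so P* = 2.1/0.0353 = 59.5.

N* ≈ 1050, H* ≈ 10.1, P* ≈ 59.5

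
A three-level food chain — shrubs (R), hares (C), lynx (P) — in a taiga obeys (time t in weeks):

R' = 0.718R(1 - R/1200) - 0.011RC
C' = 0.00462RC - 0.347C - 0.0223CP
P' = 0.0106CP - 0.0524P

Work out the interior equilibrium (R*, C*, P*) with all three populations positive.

From dP/dt = 0: 0.0106C* = 0.0524, so C* = 4.94.
From dR/dt = 0: 0.718(1 - R*/1200) = 0.011·4.94, giving R* = 1200·(1 - 0.0757) = 1110.
From dC/dt = 0: 0.00462·1110 - 0.347 = 0.0223P*, so P* = 4.78/0.0223 = 214.

R* ≈ 1110, C* ≈ 4.94, P* ≈ 214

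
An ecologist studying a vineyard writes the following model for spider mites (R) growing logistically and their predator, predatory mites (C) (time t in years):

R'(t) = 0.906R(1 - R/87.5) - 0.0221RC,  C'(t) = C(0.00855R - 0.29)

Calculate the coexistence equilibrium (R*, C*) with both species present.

R* ≈ 33.9, C* ≈ 25.1

From dC/dt = 0 with C > 0: 0.00855R* = 0.29, so R* = 33.9.
Substitute into dR/dt = 0: 0.906(1 - 33.9/87.5) = 0.0221C*.
The bracket is 0.612, giving C* = 0.555/0.0221 = 25.1.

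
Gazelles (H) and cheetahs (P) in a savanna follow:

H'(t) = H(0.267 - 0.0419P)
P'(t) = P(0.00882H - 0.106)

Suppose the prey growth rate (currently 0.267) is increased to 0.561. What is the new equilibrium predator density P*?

At the interior fixed point, setting dH/dt = 0 with H > 0 fixes P* = (prey growth rate)/(HP coefficient) — independent of the other coefficients.
With the change, P* = 0.561/0.0419 = 13.4; it rises from 6.37.

P* ≈ 13.4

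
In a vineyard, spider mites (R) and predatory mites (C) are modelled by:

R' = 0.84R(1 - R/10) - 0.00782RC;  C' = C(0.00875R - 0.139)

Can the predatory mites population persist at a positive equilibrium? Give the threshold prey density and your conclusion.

Threshold R = 15.9; K < 15.9, so no, the predator goes extinct.

The predator equation gives dC/dt > 0 only when R > 0.139/0.00875 = 15.9.
Without the predator, R → K = 10. Since 10 < 15.9, the predator cannot invade.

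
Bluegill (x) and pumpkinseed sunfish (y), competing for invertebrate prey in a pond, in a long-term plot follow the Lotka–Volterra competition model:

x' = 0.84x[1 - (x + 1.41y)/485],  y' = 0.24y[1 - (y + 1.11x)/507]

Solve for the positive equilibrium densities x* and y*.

x* ≈ 407, y* ≈ 55.5

Setting both brackets to zero gives the nullclines x + 1.41y = 485 and 1.11x + y = 507.
Substituting y = 507 - 1.11x into the first: x(1 - 1.41·1.11) = 485 - 1.41·507.
So x* = -230/-0.565 = 407, and then y* = 507 - 1.11·407 = 55.5.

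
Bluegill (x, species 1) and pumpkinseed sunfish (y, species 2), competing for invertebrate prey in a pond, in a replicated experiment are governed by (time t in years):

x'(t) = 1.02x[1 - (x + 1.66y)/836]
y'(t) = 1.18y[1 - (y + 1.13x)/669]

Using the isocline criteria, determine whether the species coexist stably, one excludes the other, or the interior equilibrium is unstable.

unstable coexistence (outcome depends on initial conditions)

Compare the nullcline intercepts: K1/α12 = 836/1.66 = 504 < K2 = 669; K2/α21 = 669/1.13 = 592 < K1 = 836.
Since both are reversed, neither can invade when rare; the interior point is a saddle.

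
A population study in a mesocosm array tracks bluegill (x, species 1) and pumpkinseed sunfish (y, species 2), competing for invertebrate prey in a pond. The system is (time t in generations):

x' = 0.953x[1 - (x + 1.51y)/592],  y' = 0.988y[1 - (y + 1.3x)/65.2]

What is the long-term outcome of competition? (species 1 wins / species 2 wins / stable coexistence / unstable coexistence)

species 1 excludes species 2

Compare the nullcline intercepts: K1/α12 = 592/1.51 = 392 > K2 = 65.2; K2/α21 = 65.2/1.3 = 50.2 < K1 = 592.
Since the inequalities point opposite ways, species 1 can invade but species 2 cannot.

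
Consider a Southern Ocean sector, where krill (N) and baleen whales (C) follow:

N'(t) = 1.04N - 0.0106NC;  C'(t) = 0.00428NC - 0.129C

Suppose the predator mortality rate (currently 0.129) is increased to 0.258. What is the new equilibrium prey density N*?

N* ≈ 60.3

At the interior fixed point, setting dC/dt = 0 with C > 0 fixes N* = (predator death rate)/(NC coefficient) — independent of the other coefficients.
With the change, N* = 0.258/0.00428 = 60.3; it rises from 30.1.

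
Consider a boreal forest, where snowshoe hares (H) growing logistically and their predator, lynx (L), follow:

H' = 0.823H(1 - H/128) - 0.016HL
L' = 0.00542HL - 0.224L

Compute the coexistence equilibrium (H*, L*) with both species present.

H* ≈ 41.3, L* ≈ 34.8

From dL/dt = 0 with L > 0: 0.00542H* = 0.224, so H* = 41.3.
Substitute into dH/dt = 0: 0.823(1 - 41.3/128) = 0.016L*.
The bracket is 0.677, giving L* = 0.557/0.016 = 34.8.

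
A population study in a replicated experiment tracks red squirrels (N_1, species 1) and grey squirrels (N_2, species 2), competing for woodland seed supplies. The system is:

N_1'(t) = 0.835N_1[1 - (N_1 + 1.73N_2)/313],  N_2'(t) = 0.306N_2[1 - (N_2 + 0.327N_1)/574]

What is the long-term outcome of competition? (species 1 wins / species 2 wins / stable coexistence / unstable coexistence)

species 2 excludes species 1

Compare the nullcline intercepts: K1/α12 = 313/1.73 = 181 < K2 = 574; K2/α21 = 574/0.327 = 1760 > K1 = 313.
Since the inequalities point opposite ways, species 2 can invade but species 1 cannot.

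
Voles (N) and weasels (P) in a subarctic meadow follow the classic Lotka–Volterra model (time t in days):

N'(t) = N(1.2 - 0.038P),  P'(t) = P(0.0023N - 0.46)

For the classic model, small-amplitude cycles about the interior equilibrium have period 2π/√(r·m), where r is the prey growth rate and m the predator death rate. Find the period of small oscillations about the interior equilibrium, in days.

T ≈ 8.46 days

Here r = 1.2 and m = 0.46, so r·m = 0.552.
ω = √0.552 = 0.743 per day, hence T = 2π/ω ≈ 8.46 days.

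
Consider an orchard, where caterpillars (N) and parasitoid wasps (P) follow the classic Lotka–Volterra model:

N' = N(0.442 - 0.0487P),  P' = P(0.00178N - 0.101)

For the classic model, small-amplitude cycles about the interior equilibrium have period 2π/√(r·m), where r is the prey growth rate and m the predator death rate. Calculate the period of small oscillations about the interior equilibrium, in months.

Here r = 0.442 and m = 0.101, so r·m = 0.0446.
ω = √0.0446 = 0.211 per month, hence T = 2π/ω ≈ 29.7 months.

T ≈ 29.7 months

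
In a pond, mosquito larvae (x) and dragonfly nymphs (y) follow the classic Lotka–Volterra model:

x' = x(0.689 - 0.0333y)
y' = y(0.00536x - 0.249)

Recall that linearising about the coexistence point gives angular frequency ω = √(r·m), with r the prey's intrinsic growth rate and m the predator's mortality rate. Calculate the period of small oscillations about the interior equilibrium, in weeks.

Here r = 0.689 and m = 0.249, so r·m = 0.172.
ω = √0.172 = 0.414 per week, hence T = 2π/ω ≈ 15.2 weeks.

T ≈ 15.2 weeks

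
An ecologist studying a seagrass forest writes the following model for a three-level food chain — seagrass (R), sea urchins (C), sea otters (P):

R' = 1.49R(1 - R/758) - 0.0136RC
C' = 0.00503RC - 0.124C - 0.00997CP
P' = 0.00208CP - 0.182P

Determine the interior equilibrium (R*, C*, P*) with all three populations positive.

R* ≈ 153, C* ≈ 87.5, P* ≈ 64.6

From dP/dt = 0: 0.00208C* = 0.182, so C* = 87.5.
From dR/dt = 0: 1.49(1 - R*/758) = 0.0136·87.5, giving R* = 758·(1 - 0.799) = 153.
From dC/dt = 0: 0.00503·153 - 0.124 = 0.00997P*, so P* = 0.644/0.00997 = 64.6.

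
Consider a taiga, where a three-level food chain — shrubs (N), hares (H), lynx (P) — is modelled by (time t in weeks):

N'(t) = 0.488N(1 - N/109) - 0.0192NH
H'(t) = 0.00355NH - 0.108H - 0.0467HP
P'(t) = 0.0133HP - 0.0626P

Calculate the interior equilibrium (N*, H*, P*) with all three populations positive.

N* ≈ 88.8, H* ≈ 4.71, P* ≈ 4.44

From dP/dt = 0: 0.0133H* = 0.0626, so H* = 4.71.
From dN/dt = 0: 0.488(1 - N*/109) = 0.0192·4.71, giving N* = 109·(1 - 0.185) = 88.8.
From dH/dt = 0: 0.00355·88.8 - 0.108 = 0.0467P*, so P* = 0.207/0.0467 = 4.44.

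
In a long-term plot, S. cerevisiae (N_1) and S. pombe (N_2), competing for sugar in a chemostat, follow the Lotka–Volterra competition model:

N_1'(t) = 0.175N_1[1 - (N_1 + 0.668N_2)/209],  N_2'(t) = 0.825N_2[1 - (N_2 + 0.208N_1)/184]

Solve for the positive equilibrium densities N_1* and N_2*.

N_1* ≈ 100, N_2* ≈ 163

Setting both brackets to zero gives the nullclines N_1 + 0.668N_2 = 209 and 0.208N_1 + N_2 = 184.
Substituting N_2 = 184 - 0.208N_1 into the first: N_1(1 - 0.668·0.208) = 209 - 0.668·184.
So N_1* = 86.1/0.861 = 100, and then N_2* = 184 - 0.208·100 = 163.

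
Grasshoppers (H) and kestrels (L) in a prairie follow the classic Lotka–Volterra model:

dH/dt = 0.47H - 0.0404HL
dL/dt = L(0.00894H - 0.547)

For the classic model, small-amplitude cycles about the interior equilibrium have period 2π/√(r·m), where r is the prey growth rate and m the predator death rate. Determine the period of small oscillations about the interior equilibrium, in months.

Here r = 0.47 and m = 0.547, so r·m = 0.257.
ω = √0.257 = 0.507 per month, hence T = 2π/ω ≈ 12.4 months.

T ≈ 12.4 months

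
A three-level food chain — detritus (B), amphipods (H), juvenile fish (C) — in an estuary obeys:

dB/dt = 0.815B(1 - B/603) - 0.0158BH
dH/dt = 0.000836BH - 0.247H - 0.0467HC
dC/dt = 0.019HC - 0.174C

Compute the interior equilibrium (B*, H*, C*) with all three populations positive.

From dC/dt = 0: 0.019H* = 0.174, so H* = 9.16.
From dB/dt = 0: 0.815(1 - B*/603) = 0.0158·9.16, giving B* = 603·(1 - 0.178) = 496.
From dH/dt = 0: 0.000836·496 - 0.247 = 0.0467C*, so C* = 0.168/0.0467 = 3.59.

B* ≈ 496, H* ≈ 9.16, C* ≈ 3.59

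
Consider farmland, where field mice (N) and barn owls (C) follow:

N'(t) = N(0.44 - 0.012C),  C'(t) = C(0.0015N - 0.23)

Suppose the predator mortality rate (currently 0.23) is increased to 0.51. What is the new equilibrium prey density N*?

N* ≈ 340

At the interior fixed point, setting dC/dt = 0 with C > 0 fixes N* = (predator death rate)/(NC coefficient) — independent of the other coefficients.
With the change, N* = 0.51/0.0015 = 340; it rises from 153.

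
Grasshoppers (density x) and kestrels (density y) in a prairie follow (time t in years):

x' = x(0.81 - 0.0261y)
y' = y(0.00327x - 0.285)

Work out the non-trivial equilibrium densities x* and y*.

x* ≈ 87.2, y* ≈ 31

Set dy/dt = 0 with y > 0: 0.00327x - 0.285 = 0, so x* = 0.285/0.00327 = 87.2.
Set dx/dt = 0 with x > 0: 0.81 - 0.0261y = 0, so y* = 0.81/0.0261 = 31.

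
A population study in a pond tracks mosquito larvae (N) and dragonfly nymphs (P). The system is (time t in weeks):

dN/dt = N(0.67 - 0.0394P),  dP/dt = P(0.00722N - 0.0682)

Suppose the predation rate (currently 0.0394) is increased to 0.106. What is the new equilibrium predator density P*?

P* ≈ 6.32

At the interior fixed point, setting dN/dt = 0 with N > 0 fixes P* = (prey growth rate)/(NP coefficient) — independent of the other coefficients.
With the change, P* = 0.67/0.106 = 6.32; it falls from 17.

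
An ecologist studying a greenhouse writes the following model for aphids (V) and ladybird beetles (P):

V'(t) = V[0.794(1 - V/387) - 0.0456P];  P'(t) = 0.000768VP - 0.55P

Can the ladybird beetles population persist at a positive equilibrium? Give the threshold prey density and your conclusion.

Threshold V = 716; K < 716, so no, the predator goes extinct.

The predator equation gives dP/dt > 0 only when V > 0.55/0.000768 = 716.
Without the predator, V → K = 387. Since 387 < 716, the predator cannot invade.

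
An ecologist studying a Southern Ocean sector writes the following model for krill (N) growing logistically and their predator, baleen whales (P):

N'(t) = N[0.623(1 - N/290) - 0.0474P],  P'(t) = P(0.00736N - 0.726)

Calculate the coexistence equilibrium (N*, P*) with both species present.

N* ≈ 98.6, P* ≈ 8.67

From dP/dt = 0 with P > 0: 0.00736N* = 0.726, so N* = 98.6.
Substitute into dN/dt = 0: 0.623(1 - 98.6/290) = 0.0474P*.
The bracket is 0.66, giving P* = 0.411/0.0474 = 8.67.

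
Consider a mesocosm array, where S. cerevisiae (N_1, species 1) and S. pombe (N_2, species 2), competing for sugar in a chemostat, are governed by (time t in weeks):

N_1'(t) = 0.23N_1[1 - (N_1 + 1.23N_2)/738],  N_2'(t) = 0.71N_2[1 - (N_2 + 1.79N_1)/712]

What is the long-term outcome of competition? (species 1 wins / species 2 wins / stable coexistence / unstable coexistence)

unstable coexistence (outcome depends on initial conditions)

Compare the nullcline intercepts: K1/α12 = 738/1.23 = 600 < K2 = 712; K2/α21 = 712/1.79 = 398 < K1 = 738.
Since both are reversed, neither can invade when rare; the interior point is a saddle.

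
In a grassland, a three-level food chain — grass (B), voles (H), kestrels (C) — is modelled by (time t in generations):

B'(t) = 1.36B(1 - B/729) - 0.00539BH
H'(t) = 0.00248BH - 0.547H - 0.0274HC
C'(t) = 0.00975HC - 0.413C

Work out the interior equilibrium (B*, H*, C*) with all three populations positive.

B* ≈ 607, H* ≈ 42.4, C* ≈ 34.9

From dC/dt = 0: 0.00975H* = 0.413, so H* = 42.4.
From dB/dt = 0: 1.36(1 - B*/729) = 0.00539·42.4, giving B* = 729·(1 - 0.168) = 607.
From dH/dt = 0: 0.00248·607 - 0.547 = 0.0274C*, so C* = 0.957/0.0274 = 34.9.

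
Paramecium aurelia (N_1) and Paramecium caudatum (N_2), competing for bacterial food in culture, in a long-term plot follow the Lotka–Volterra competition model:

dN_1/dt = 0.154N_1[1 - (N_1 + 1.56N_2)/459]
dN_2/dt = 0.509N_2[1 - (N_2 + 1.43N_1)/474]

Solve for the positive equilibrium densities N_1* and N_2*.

N_1* ≈ 228, N_2* ≈ 148

Setting both brackets to zero gives the nullclines N_1 + 1.56N_2 = 459 and 1.43N_1 + N_2 = 474.
Substituting N_2 = 474 - 1.43N_1 into the first: N_1(1 - 1.56·1.43) = 459 - 1.56·474.
So N_1* = -280/-1.23 = 228, and then N_2* = 474 - 1.43·228 = 148.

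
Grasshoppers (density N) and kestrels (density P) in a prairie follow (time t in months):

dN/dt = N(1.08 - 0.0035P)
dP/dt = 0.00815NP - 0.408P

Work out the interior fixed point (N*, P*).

Set dP/dt = 0 with P > 0: 0.00815N - 0.408 = 0, so N* = 0.408/0.00815 = 50.1.
Set dN/dt = 0 with N > 0: 1.08 - 0.0035P = 0, so P* = 1.08/0.0035 = 309.

N* ≈ 50.1, P* ≈ 309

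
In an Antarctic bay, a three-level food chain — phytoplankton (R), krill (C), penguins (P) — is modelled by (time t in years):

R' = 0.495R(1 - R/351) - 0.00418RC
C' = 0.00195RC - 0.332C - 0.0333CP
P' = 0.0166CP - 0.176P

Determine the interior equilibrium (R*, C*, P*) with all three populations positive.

From dP/dt = 0: 0.0166C* = 0.176, so C* = 10.6.
From dR/dt = 0: 0.495(1 - R*/351) = 0.00418·10.6, giving R* = 351·(1 - 0.0895) = 320.
From dC/dt = 0: 0.00195·320 - 0.332 = 0.0333P*, so P* = 0.291/0.0333 = 8.74.

R* ≈ 320, C* ≈ 10.6, P* ≈ 8.74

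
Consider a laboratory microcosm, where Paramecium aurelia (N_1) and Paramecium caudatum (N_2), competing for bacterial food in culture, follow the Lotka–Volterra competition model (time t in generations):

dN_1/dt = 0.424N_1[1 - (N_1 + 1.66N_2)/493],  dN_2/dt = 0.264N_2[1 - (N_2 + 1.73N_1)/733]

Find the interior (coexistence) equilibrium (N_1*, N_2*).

Setting both brackets to zero gives the nullclines N_1 + 1.66N_2 = 493 and 1.73N_1 + N_2 = 733.
Substituting N_2 = 733 - 1.73N_1 into the first: N_1(1 - 1.66·1.73) = 493 - 1.66·733.
So N_1* = -724/-1.87 = 387, and then N_2* = 733 - 1.73·387 = 64.1.

N_1* ≈ 387, N_2* ≈ 64.1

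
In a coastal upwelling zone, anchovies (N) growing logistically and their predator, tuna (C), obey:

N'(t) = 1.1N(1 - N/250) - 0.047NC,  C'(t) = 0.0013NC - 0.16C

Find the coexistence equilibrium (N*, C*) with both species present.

N* ≈ 123, C* ≈ 11.9

From dC/dt = 0 with C > 0: 0.0013N* = 0.16, so N* = 123.
Substitute into dN/dt = 0: 1.1(1 - 123/250) = 0.047C*.
The bracket is 0.508, giving C* = 0.558/0.047 = 11.9.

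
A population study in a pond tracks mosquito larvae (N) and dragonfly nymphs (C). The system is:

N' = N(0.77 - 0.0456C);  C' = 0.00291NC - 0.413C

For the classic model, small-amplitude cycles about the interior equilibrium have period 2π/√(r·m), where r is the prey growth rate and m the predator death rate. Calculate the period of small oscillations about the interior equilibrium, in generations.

T ≈ 11.1 generations

Here r = 0.77 and m = 0.413, so r·m = 0.318.
ω = √0.318 = 0.564 per generation, hence T = 2π/ω ≈ 11.1 generations.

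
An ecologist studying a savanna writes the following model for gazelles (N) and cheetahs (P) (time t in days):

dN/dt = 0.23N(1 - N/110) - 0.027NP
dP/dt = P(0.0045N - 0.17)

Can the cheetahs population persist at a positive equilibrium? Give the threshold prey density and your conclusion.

The predator equation gives dP/dt > 0 only when N > 0.17/0.0045 = 37.8.
Without the predator, N → K = 110. Since 110 > 37.8, the predator can invade and persist.

Threshold N = 37.8; K > 37.8, so yes, the predator persists.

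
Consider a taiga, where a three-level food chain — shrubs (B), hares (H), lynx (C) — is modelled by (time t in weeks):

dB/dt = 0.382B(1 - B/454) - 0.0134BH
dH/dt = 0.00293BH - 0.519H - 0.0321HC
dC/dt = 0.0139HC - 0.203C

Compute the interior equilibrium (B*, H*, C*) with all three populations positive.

B* ≈ 221, H* ≈ 14.6, C* ≈ 4.04

From dC/dt = 0: 0.0139H* = 0.203, so H* = 14.6.
From dB/dt = 0: 0.382(1 - B*/454) = 0.0134·14.6, giving B* = 454·(1 - 0.512) = 221.
From dH/dt = 0: 0.00293·221 - 0.519 = 0.0321C*, so C* = 0.13/0.0321 = 4.04.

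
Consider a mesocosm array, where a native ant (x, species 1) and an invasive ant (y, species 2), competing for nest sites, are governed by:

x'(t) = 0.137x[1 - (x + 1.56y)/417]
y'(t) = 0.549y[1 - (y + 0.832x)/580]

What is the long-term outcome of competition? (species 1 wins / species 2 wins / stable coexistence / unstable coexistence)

Compare the nullcline intercepts: K1/α12 = 417/1.56 = 267 < K2 = 580; K2/α21 = 580/0.832 = 697 > K1 = 417.
Since the inequalities point opposite ways, species 2 can invade but species 1 cannot.

species 2 excludes species 1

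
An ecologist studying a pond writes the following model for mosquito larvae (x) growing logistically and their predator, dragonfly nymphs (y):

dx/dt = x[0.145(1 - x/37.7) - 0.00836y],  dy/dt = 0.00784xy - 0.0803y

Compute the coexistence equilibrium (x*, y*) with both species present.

From dy/dt = 0 with y > 0: 0.00784x* = 0.0803, so x* = 10.2.
Substitute into dx/dt = 0: 0.145(1 - 10.2/37.7) = 0.00836y*.
The bracket is 0.728, giving y* = 0.106/0.00836 = 12.6.

x* ≈ 10.2, y* ≈ 12.6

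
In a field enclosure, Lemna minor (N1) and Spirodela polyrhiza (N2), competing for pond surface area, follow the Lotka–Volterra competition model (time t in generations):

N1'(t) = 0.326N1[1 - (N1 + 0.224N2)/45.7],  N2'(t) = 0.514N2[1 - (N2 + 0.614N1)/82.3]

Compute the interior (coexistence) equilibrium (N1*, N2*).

N1* ≈ 31.6, N2* ≈ 62.9

Setting both brackets to zero gives the nullclines N1 + 0.224N2 = 45.7 and 0.614N1 + N2 = 82.3.
Substituting N2 = 82.3 - 0.614N1 into the first: N1(1 - 0.224·0.614) = 45.7 - 0.224·82.3.
So N1* = 27.3/0.862 = 31.6, and then N2* = 82.3 - 0.614·31.6 = 62.9.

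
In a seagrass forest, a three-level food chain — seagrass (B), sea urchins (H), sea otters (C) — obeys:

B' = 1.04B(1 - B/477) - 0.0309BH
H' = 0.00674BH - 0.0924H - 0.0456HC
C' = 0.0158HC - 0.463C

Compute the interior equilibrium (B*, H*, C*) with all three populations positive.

From dC/dt = 0: 0.0158H* = 0.463, so H* = 29.3.
From dB/dt = 0: 1.04(1 - B*/477) = 0.0309·29.3, giving B* = 477·(1 - 0.871) = 61.7.
From dH/dt = 0: 0.00674·61.7 - 0.0924 = 0.0456C*, so C* = 0.323/0.0456 = 7.09.

B* ≈ 61.7, H* ≈ 29.3, C* ≈ 7.09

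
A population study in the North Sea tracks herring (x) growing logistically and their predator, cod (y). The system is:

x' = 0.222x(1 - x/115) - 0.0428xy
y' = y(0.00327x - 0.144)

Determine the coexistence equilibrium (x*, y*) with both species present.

x* ≈ 44, y* ≈ 3.2

From dy/dt = 0 with y > 0: 0.00327x* = 0.144, so x* = 44.
Substitute into dx/dt = 0: 0.222(1 - 44/115) = 0.0428y*.
The bracket is 0.617, giving y* = 0.137/0.0428 = 3.2.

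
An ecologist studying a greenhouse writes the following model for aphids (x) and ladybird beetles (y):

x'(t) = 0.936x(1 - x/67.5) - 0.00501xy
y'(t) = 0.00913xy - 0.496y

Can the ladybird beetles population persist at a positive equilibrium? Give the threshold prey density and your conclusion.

The predator equation gives dy/dt > 0 only when x > 0.496/0.00913 = 54.3.
Without the predator, x → K = 67.5. Since 67.5 > 54.3, the predator can invade and persist.

Threshold x = 54.3; K > 54.3, so yes, the predator persists.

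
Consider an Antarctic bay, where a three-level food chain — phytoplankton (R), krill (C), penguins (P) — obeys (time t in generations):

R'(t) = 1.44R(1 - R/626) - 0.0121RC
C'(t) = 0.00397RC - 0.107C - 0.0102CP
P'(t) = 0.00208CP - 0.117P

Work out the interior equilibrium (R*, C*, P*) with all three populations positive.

R* ≈ 330, C* ≈ 56.3, P* ≈ 118

From dP/dt = 0: 0.00208C* = 0.117, so C* = 56.3.
From dR/dt = 0: 1.44(1 - R*/626) = 0.0121·56.3, giving R* = 626·(1 - 0.473) = 330.
From dC/dt = 0: 0.00397·330 - 0.107 = 0.0102P*, so P* = 1.2/0.0102 = 118.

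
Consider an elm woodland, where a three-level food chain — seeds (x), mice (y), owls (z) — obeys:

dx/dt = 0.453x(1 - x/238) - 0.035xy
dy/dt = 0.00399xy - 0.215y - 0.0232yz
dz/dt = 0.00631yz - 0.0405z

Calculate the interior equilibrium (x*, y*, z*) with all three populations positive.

From dz/dt = 0: 0.00631y* = 0.0405, so y* = 6.42.
From dx/dt = 0: 0.453(1 - x*/238) = 0.035·6.42, giving x* = 238·(1 - 0.496) = 120.
From dy/dt = 0: 0.00399·120 - 0.215 = 0.0232z*, so z* = 0.264/0.0232 = 11.4.

x* ≈ 120, y* ≈ 6.42, z* ≈ 11.4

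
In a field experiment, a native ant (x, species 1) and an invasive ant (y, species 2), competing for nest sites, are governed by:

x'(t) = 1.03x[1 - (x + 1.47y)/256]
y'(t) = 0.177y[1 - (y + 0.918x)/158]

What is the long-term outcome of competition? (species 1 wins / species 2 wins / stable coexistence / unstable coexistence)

species 1 excludes species 2

Compare the nullcline intercepts: K1/α12 = 256/1.47 = 174 > K2 = 158; K2/α21 = 158/0.918 = 172 < K1 = 256.
Since the inequalities point opposite ways, species 1 can invade but species 2 cannot.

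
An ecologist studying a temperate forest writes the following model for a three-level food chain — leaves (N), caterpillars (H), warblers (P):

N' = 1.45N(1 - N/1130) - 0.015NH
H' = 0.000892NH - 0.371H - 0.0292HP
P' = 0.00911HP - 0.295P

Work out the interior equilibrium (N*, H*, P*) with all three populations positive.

N* ≈ 751, H* ≈ 32.4, P* ≈ 10.3

From dP/dt = 0: 0.00911H* = 0.295, so H* = 32.4.
From dN/dt = 0: 1.45(1 - N*/1130) = 0.015·32.4, giving N* = 1130·(1 - 0.335) = 751.
From dH/dt = 0: 0.000892·751 - 0.371 = 0.0292P*, so P* = 0.299/0.0292 = 10.3.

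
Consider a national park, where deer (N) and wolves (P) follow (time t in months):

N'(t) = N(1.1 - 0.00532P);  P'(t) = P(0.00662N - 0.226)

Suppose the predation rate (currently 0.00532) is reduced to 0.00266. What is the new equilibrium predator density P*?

At the interior fixed point, setting dN/dt = 0 with N > 0 fixes P* = (prey growth rate)/(NP coefficient) — independent of the other coefficients.
With the change, P* = 1.1/0.00266 = 414; it rises from 207.

P* ≈ 414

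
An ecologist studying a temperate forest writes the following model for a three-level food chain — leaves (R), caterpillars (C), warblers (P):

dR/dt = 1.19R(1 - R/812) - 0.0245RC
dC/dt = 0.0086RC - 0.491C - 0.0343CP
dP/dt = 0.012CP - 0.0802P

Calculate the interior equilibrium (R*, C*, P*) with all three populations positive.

R* ≈ 700, C* ≈ 6.68, P* ≈ 161

From dP/dt = 0: 0.012C* = 0.0802, so C* = 6.68.
From dR/dt = 0: 1.19(1 - R*/812) = 0.0245·6.68, giving R* = 812·(1 - 0.138) = 700.
From dC/dt = 0: 0.0086·700 - 0.491 = 0.0343P*, so P* = 5.53/0.0343 = 161.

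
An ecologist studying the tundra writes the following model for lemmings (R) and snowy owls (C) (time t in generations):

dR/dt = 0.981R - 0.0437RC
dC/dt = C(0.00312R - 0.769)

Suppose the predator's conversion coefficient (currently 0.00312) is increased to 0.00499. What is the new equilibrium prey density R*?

R* ≈ 154

At the interior fixed point, setting dC/dt = 0 with C > 0 fixes R* = (predator death rate)/(RC coefficient) — independent of the other coefficients.
With the change, R* = 0.769/0.00499 = 154; it falls from 246.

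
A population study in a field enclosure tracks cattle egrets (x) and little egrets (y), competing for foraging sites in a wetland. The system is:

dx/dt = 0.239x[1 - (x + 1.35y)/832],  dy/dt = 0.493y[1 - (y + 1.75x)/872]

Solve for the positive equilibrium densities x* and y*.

x* ≈ 253, y* ≈ 429

Setting both brackets to zero gives the nullclines x + 1.35y = 832 and 1.75x + y = 872.
Substituting y = 872 - 1.75x into the first: x(1 - 1.35·1.75) = 832 - 1.35·872.
So x* = -345/-1.36 = 253, and then y* = 872 - 1.75·253 = 429.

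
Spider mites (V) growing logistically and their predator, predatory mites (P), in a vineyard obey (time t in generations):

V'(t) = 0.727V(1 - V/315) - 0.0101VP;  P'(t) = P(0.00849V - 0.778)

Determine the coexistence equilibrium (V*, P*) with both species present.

V* ≈ 91.6, P* ≈ 51

From dP/dt = 0 with P > 0: 0.00849V* = 0.778, so V* = 91.6.
Substitute into dV/dt = 0: 0.727(1 - 91.6/315) = 0.0101P*.
The bracket is 0.709, giving P* = 0.516/0.0101 = 51.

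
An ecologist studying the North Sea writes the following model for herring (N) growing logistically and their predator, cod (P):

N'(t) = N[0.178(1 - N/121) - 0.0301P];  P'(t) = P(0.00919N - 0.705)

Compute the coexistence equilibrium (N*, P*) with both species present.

N* ≈ 76.7, P* ≈ 2.16

From dP/dt = 0 with P > 0: 0.00919N* = 0.705, so N* = 76.7.
Substitute into dN/dt = 0: 0.178(1 - 76.7/121) = 0.0301P*.
The bracket is 0.366, giving P* = 0.0651/0.0301 = 2.16.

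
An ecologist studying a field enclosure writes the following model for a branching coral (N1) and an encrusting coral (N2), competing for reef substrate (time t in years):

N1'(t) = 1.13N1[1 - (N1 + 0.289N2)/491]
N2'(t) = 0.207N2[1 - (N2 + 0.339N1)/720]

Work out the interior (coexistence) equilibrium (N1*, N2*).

Setting both brackets to zero gives the nullclines N1 + 0.289N2 = 491 and 0.339N1 + N2 = 720.
Substituting N2 = 720 - 0.339N1 into the first: N1(1 - 0.289·0.339) = 491 - 0.289·720.
So N1* = 283/0.902 = 314, and then N2* = 720 - 0.339·314 = 614.

N1* ≈ 314, N2* ≈ 614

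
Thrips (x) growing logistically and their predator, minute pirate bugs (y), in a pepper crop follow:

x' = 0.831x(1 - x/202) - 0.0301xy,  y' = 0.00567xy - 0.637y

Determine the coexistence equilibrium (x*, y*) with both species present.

From dy/dt = 0 with y > 0: 0.00567x* = 0.637, so x* = 112.
Substitute into dx/dt = 0: 0.831(1 - 112/202) = 0.0301y*.
The bracket is 0.444, giving y* = 0.369/0.0301 = 12.3.

x* ≈ 112, y* ≈ 12.3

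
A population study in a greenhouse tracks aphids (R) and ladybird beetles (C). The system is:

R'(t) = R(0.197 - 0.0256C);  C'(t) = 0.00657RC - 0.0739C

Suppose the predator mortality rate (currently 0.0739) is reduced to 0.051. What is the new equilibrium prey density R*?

R* ≈ 7.76

At the interior fixed point, setting dC/dt = 0 with C > 0 fixes R* = (predator death rate)/(RC coefficient) — independent of the other coefficients.
With the change, R* = 0.051/0.00657 = 7.76; it falls from 11.2.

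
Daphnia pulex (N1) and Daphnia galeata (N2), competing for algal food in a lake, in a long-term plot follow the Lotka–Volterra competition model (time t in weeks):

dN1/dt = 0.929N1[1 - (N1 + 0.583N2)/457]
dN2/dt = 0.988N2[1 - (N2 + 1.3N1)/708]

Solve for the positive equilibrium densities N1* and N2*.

Setting both brackets to zero gives the nullclines N1 + 0.583N2 = 457 and 1.3N1 + N2 = 708.
Substituting N2 = 708 - 1.3N1 into the first: N1(1 - 0.583·1.3) = 457 - 0.583·708.
So N1* = 44.2/0.242 = 183, and then N2* = 708 - 1.3·183 = 470.

N1* ≈ 183, N2* ≈ 470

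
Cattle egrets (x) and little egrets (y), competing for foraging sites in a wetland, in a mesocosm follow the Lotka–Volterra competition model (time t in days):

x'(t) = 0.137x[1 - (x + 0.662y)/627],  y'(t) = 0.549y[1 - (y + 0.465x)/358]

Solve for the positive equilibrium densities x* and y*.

x* ≈ 563, y* ≈ 96

Setting both brackets to zero gives the nullclines x + 0.662y = 627 and 0.465x + y = 358.
Substituting y = 358 - 0.465x into the first: x(1 - 0.662·0.465) = 627 - 0.662·358.
So x* = 390/0.692 = 563, and then y* = 358 - 0.465·563 = 96.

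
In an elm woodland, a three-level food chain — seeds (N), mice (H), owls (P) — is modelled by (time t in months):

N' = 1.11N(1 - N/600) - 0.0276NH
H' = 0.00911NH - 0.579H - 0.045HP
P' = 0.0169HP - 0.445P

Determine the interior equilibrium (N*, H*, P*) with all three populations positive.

From dP/dt = 0: 0.0169H* = 0.445, so H* = 26.3.
From dN/dt = 0: 1.11(1 - N*/600) = 0.0276·26.3, giving N* = 600·(1 - 0.655) = 207.
From dH/dt = 0: 0.00911·207 - 0.579 = 0.045P*, so P* = 1.31/0.045 = 29.1.

N* ≈ 207, H* ≈ 26.3, P* ≈ 29.1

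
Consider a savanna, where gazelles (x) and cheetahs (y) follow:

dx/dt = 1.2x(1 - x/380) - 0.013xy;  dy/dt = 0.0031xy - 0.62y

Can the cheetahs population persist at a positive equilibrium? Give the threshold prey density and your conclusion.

The predator equation gives dy/dt > 0 only when x > 0.62/0.0031 = 200.
Without the predator, x → K = 380. Since 380 > 200, the predator can invade and persist.

Threshold x = 200; K > 200, so yes, the predator persists.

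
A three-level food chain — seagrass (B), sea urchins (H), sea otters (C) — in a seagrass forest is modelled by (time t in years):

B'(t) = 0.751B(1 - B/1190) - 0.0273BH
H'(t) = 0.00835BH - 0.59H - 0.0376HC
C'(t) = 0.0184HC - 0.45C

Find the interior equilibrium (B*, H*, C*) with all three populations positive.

From dC/dt = 0: 0.0184H* = 0.45, so H* = 24.5.
From dB/dt = 0: 0.751(1 - B*/1190) = 0.0273·24.5, giving B* = 1190·(1 - 0.889) = 132.
From dH/dt = 0: 0.00835·132 - 0.59 = 0.0376C*, so C* = 0.513/0.0376 = 13.6.

B* ≈ 132, H* ≈ 24.5, C* ≈ 13.6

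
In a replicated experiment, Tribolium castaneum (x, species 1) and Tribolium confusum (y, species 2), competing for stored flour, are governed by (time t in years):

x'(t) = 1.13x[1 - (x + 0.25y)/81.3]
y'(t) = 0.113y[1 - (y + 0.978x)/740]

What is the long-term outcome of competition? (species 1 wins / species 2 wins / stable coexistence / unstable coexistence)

species 2 excludes species 1

Compare the nullcline intercepts: K1/α12 = 81.3/0.25 = 325 < K2 = 740; K2/α21 = 740/0.978 = 757 > K1 = 81.3.
Since the inequalities point opposite ways, species 2 can invade but species 1 cannot.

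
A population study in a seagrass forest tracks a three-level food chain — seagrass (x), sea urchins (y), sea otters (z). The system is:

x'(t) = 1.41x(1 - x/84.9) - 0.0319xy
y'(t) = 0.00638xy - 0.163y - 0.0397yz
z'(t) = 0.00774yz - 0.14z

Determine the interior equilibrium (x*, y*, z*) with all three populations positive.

From dz/dt = 0: 0.00774y* = 0.14, so y* = 18.1.
From dx/dt = 0: 1.41(1 - x*/84.9) = 0.0319·18.1, giving x* = 84.9·(1 - 0.409) = 50.2.
From dy/dt = 0: 0.00638·50.2 - 0.163 = 0.0397z*, so z* = 0.157/0.0397 = 3.95.

x* ≈ 50.2, y* ≈ 18.1, z* ≈ 3.95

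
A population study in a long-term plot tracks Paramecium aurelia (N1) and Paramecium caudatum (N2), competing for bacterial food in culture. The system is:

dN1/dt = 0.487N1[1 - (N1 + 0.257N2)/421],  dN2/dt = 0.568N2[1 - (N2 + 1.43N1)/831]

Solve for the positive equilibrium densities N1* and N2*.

N1* ≈ 328, N2* ≈ 362

Setting both brackets to zero gives the nullclines N1 + 0.257N2 = 421 and 1.43N1 + N2 = 831.
Substituting N2 = 831 - 1.43N1 into the first: N1(1 - 0.257·1.43) = 421 - 0.257·831.
So N1* = 207/0.632 = 328, and then N2* = 831 - 1.43·328 = 362.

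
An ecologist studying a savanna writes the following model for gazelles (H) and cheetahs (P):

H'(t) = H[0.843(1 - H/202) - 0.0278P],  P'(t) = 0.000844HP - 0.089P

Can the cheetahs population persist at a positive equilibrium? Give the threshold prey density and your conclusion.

Threshold H = 105; K > 105, so yes, the predator persists.

The predator equation gives dP/dt > 0 only when H > 0.089/0.000844 = 105.
Without the predator, H → K = 202. Since 202 > 105, the predator can invade and persist.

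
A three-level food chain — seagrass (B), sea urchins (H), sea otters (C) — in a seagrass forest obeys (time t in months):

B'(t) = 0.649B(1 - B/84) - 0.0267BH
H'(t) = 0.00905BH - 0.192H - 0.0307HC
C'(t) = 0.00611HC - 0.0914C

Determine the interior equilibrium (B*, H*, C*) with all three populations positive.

From dC/dt = 0: 0.00611H* = 0.0914, so H* = 15.
From dB/dt = 0: 0.649(1 - B*/84) = 0.0267·15, giving B* = 84·(1 - 0.615) = 32.3.
From dH/dt = 0: 0.00905·32.3 - 0.192 = 0.0307C*, so C* = 0.1/0.0307 = 3.27.

B* ≈ 32.3, H* ≈ 15, C* ≈ 3.27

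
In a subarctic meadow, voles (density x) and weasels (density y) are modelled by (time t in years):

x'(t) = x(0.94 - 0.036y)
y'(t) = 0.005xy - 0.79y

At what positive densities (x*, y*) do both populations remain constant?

x* ≈ 158, y* ≈ 26.1

Set dy/dt = 0 with y > 0: 0.005x - 0.79 = 0, so x* = 0.79/0.005 = 158.
Set dx/dt = 0 with x > 0: 0.94 - 0.036y = 0, so y* = 0.94/0.036 = 26.1.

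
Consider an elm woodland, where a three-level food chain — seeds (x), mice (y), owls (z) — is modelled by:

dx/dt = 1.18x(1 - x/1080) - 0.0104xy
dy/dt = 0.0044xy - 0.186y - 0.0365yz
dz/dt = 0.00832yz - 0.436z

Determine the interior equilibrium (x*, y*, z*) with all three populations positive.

x* ≈ 581, y* ≈ 52.4, z* ≈ 65

From dz/dt = 0: 0.00832y* = 0.436, so y* = 52.4.
From dx/dt = 0: 1.18(1 - x*/1080) = 0.0104·52.4, giving x* = 1080·(1 - 0.462) = 581.
From dy/dt = 0: 0.0044·581 - 0.186 = 0.0365z*, so z* = 2.37/0.0365 = 65.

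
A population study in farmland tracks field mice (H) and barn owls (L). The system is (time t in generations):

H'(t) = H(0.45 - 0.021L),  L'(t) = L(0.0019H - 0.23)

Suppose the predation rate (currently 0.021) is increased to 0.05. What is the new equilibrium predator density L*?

L* ≈ 9

At the interior fixed point, setting dH/dt = 0 with H > 0 fixes L* = (prey growth rate)/(HL coefficient) — independent of the other coefficients.
With the change, L* = 0.45/0.05 = 9; it falls from 21.4.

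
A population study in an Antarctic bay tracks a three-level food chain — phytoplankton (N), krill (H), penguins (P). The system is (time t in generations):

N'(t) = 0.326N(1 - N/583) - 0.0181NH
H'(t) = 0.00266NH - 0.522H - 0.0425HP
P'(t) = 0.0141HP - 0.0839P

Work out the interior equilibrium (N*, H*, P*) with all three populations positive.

From dP/dt = 0: 0.0141H* = 0.0839, so H* = 5.95.
From dN/dt = 0: 0.326(1 - N*/583) = 0.0181·5.95, giving N* = 583·(1 - 0.33) = 390.
From dH/dt = 0: 0.00266·390 - 0.522 = 0.0425P*, so P* = 0.516/0.0425 = 12.2.

N* ≈ 390, H* ≈ 5.95, P* ≈ 12.2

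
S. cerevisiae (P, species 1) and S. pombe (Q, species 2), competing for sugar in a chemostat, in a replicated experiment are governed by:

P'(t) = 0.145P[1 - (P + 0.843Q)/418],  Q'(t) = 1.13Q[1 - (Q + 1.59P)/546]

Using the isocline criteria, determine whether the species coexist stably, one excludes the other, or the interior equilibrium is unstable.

Compare the nullcline intercepts: K1/α12 = 418/0.843 = 496 < K2 = 546; K2/α21 = 546/1.59 = 343 < K1 = 418.
Since both are reversed, neither can invade when rare; the interior point is a saddle.

unstable coexistence (outcome depends on initial conditions)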